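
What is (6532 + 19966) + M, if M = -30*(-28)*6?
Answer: 31538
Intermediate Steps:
M = 5040 (M = 840*6 = 5040)
(6532 + 19966) + M = (6532 + 19966) + 5040 = 26498 + 5040 = 31538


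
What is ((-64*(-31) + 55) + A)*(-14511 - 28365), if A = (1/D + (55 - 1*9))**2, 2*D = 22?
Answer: -21599556768/121 ≈ -1.7851e+8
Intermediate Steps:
D = 11 (D = (1/2)*22 = 11)
A = 257049/121 (A = (1/11 + (55 - 1*9))**2 = (1/11 + (55 - 9))**2 = (1/11 + 46)**2 = (507/11)**2 = 257049/121 ≈ 2124.4)
((-64*(-31) + 55) + A)*(-14511 - 28365) = ((-64*(-31) + 55) + 257049/121)*(-14511 - 28365) = ((1984 + 55) + 257049/121)*(-42876) = (2039 + 257049/121)*(-42876) = (503768/121)*(-42876) = -21599556768/121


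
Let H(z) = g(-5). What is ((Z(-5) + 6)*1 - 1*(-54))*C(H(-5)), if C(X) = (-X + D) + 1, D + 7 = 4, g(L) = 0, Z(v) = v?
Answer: -110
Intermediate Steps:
H(z) = 0
D = -3 (D = -7 + 4 = -3)
C(X) = -2 - X (C(X) = (-X - 3) + 1 = (-3 - X) + 1 = -2 - X)
((Z(-5) + 6)*1 - 1*(-54))*C(H(-5)) = ((-5 + 6)*1 - 1*(-54))*(-2 - 1*0) = (1*1 + 54)*(-2 + 0) = (1 + 54)*(-2) = 55*(-2) = -110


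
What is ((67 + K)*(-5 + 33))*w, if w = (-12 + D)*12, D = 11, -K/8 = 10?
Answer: 4368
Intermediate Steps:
K = -80 (K = -8*10 = -80)
w = -12 (w = (-12 + 11)*12 = -1*12 = -12)
((67 + K)*(-5 + 33))*w = ((67 - 80)*(-5 + 33))*(-12) = -13*28*(-12) = -364*(-12) = 4368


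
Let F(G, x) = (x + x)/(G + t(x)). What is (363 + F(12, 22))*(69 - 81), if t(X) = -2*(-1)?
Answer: -30756/7 ≈ -4393.7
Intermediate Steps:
t(X) = 2
F(G, x) = 2*x/(2 + G) (F(G, x) = (x + x)/(G + 2) = (2*x)/(2 + G) = 2*x/(2 + G))
(363 + F(12, 22))*(69 - 81) = (363 + 2*22/(2 + 12))*(69 - 81) = (363 + 2*22/14)*(-12) = (363 + 2*22*(1/14))*(-12) = (363 + 22/7)*(-12) = (2563/7)*(-12) = -30756/7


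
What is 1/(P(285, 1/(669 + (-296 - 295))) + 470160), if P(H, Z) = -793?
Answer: 1/469367 ≈ 2.1305e-6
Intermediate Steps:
1/(P(285, 1/(669 + (-296 - 295))) + 470160) = 1/(-793 + 470160) = 1/469367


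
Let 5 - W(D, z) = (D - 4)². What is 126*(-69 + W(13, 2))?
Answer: -18270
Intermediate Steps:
W(D, z) = 5 - (-4 + D)² (W(D, z) = 5 - (D - 4)² = 5 - (-4 + D)²)
126*(-69 + W(13, 2)) = 126*(-69 + (5 - (-4 + 13)²)) = 126*(-69 + (5 - 1*9²)) = 126*(-69 + (5 - 1*81)) = 126*(-69 + (5 - 81)) = 126*(-69 - 76) = 126*(-145) = -18270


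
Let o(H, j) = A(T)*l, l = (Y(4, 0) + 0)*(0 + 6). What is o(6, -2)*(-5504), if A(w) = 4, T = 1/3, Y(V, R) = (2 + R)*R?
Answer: 0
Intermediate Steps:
Y(V, R) = R*(2 + R)
l = 0 (l = (0*(2 + 0) + 0)*(0 + 6) = (0*2 + 0)*6 = (0 + 0)*6 = 0*6 = 0)
T = 1/3 ≈ 0.33333
o(H, j) = 0 (o(H, j) = 4*0 = 0)
o(6, -2)*(-5504) = 0*(-5504) = 0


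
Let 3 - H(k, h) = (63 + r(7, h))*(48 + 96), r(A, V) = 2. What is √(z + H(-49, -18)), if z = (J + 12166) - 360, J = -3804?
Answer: I*√1355 ≈ 36.81*I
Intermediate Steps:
z = 8002 (z = (-3804 + 12166) - 360 = 8362 - 360 = 8002)
H(k, h) = -9357 (H(k, h) = 3 - (63 + 2)*(48 + 96) = 3 - 65*144 = 3 - 1*9360 = 3 - 9360 = -9357)
√(z + H(-49, -18)) = √(8002 - 9357) = √(-1355) = I*√1355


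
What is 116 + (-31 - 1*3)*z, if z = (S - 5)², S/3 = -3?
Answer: -6548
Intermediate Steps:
S = -9 (S = 3*(-3) = -9)
z = 196 (z = (-9 - 5)² = (-14)² = 196)
116 + (-31 - 1*3)*z = 116 + (-31 - 1*3)*196 = 116 + (-31 - 3)*196 = 116 - 34*196 = 116 - 6664 = -6548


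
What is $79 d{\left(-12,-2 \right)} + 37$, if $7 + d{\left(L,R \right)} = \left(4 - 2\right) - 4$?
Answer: $-674$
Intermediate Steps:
$d{\left(L,R \right)} = -9$ ($d{\left(L,R \right)} = -7 + \left(\left(4 - 2\right) - 4\right) = -7 + \left(2 - 4\right) = -7 - 2 = -9$)
$79 d{\left(-12,-2 \right)} + 37 = 79 \left(-9\right) + 37 = -711 + 37 = -674$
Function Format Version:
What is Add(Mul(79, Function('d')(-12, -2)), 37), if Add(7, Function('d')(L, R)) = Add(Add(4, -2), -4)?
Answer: -674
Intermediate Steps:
Function('d')(L, R) = -9 (Function('d')(L, R) = Add(-7, Add(Add(4, -2), -4)) = Add(-7, Add(2, -4)) = Add(-7, -2) = -9)
Add(Mul(79, Function('d')(-12, -2)), 37) = Add(Mul(79, -9), 37) = Add(-711, 37) = -674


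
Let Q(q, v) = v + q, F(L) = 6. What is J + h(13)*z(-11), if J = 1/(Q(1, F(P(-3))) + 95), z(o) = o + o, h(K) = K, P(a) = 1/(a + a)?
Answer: -29171/102 ≈ -285.99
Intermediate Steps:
P(a) = 1/(2*a)
Q(q, v) = q + v
z(o) = 2*o
J = 1/102 (J = 1/((1 + 6) + 95) = 1/(7 + 95) = 1/102 ≈ 0.0098039)
J + h(13)*z(-11) = 1/102 + 13*(2*(-11)) = 1/102 + 13*(-22) = 1/102 - 286 = -29171/102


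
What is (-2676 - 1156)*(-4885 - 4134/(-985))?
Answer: 18422688712/985 ≈ 1.8703e+7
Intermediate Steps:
(-2676 - 1156)*(-4885 - 4134/(-985)) = -3832*(-4885 - 4134*(-1/985)) = -3832*(-4885 + 4134/985) = -3832*(-4807591/985) = 18422688712/985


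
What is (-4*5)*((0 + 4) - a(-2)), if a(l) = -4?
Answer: -160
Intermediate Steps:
(-4*5)*((0 + 4) - a(-2)) = (-4*5)*((0 + 4) - 1*(-4)) = -20*(4 + 4) = -20*8 = -160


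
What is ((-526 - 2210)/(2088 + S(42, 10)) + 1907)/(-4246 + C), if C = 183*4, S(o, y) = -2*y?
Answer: -985235/1816738 ≈ -0.54231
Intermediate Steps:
C = 732
((-526 - 2210)/(2088 + S(42, 10)) + 1907)/(-4246 + C) = ((-526 - 2210)/(2088 - 2*10) + 1907)/(-4246 + 732) = (-2736/(2088 - 20) + 1907)/(-3514) = (-2736/2068 + 1907)*(-1/3514) = (-2736*1/2068 + 1907)*(-1/3514) = (-684/517 + 1907)*(-1/3514) = (985235/517)*(-1/3514) = -985235/1816738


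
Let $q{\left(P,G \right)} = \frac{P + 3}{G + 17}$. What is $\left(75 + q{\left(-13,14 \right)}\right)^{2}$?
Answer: $\frac{5359225}{961} \approx 5576.7$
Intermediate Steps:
$q{\left(P,G \right)} = \frac{3 + P}{17 + G}$
$\left(75 + q{\left(-13,14 \right)}\right)^{2} = \left(75 + \frac{3 - 13}{17 + 14}\right)^{2} = \left(75 + \frac{1}{31} \left(-10\right)\right)^{2} = \left(75 - \frac{10}{31}\right)^{2} = \left(\frac{2315}{31}\right)^{2} = \frac{5359225}{961}$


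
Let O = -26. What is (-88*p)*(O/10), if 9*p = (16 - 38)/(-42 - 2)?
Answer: 572/45 ≈ 12.711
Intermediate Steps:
p = 1/18 (p = ((16 - 38)/(-42 - 2))/9 = (-22/(-44))/9 = (-22*(-1/44))/9 = (1/9)*(1/2) = 1/18 ≈ 0.055556)
(-88*p)*(O/10) = (-88*1/18)*(-26/10) = -(-1144)/(9*10) = -44/9*(-13/5) = 572/45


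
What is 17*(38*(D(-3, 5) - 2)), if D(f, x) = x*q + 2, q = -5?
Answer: -16150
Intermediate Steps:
D(f, x) = 2 - 5*x (D(f, x) = x*(-5) + 2 = -5*x + 2 = 2 - 5*x)
17*(38*(D(-3, 5) - 2)) = 17*(38*((2 - 5*5) - 2)) = 17*(38*((2 - 25) - 2)) = 17*(38*(-23 - 2)) = 17*(38*(-25)) = 17*(-950) = -16150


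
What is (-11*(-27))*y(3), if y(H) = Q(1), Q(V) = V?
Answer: 297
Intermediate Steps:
y(H) = 1
(-11*(-27))*y(3) = -11*(-27)*1 = 297*1 = 297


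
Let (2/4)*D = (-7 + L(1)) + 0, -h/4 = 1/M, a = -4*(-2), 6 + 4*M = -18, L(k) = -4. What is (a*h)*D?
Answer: -352/3 ≈ -117.33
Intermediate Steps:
M = -6 (M = -3/2 + (¼)*(-18) = -3/2 - 9/2 = -6)
a = 8
h = ⅔ (h = -4/(-6) = -4*(-1)/6 = -4*(-⅙) = ⅔ ≈ 0.66667)
D = -22 (D = 2*((-7 - 4) + 0) = 2*(-11 + 0) = 2*(-11) = -22)
(a*h)*D = (8*(⅔))*(-22) = (16/3)*(-22) = -352/3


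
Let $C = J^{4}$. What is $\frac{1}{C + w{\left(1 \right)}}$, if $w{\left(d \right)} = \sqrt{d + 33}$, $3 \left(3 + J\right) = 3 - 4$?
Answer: $\frac{405000}{49888463} - \frac{6561 \sqrt{34}}{99776926} \approx 0.0077347$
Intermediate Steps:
$J = - \frac{10}{3}$ ($J = -3 + \frac{3 - 4}{3} = -3 + \frac{1}{3} \left(-1\right) = -3 - \frac{1}{3} = - \frac{10}{3} \approx -3.3333$)
$w{\left(d \right)} = \sqrt{33 + d}$
$C = \frac{10000}{81}$ ($C = \left(- \frac{10}{3}\right)^{4} = \frac{10000}{81} \approx 123.46$)
$\frac{1}{C + w{\left(1 \right)}} = \frac{1}{\frac{10000}{81} + \sqrt{33 + 1}} = \frac{1}{\frac{10000}{81} + \sqrt{34}}$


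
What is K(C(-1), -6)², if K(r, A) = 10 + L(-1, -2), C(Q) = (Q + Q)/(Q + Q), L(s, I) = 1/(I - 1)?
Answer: 841/9 ≈ 93.444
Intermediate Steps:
L(s, I) = 1/(-1 + I)
C(Q) = 1 (C(Q) = (2*Q)/((2*Q)) = (2*Q)*(1/(2*Q)) = 1)
K(r, A) = 29/3 (K(r, A) = 10 + 1/(-1 - 2) = 10 + 1/(-3) = 10 - ⅓ = 29/3)
K(C(-1), -6)² = (29/3)² = 841/9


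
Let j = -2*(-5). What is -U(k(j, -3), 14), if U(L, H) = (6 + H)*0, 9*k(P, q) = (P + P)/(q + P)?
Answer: 0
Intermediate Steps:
j = 10
k(P, q) = 2*P/(9*(P + q)) (k(P, q) = ((P + P)/(q + P))/9 = ((2*P)/(P + q))/9 = (2*P/(P + q))/9 = 2*P/(9*(P + q)))
U(L, H) = 0
-U(k(j, -3), 14) = -1*0 = 0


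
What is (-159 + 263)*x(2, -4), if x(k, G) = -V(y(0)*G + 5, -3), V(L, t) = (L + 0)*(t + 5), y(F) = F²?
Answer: -1040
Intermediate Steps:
V(L, t) = L*(5 + t)
x(k, G) = -10 (x(k, G) = -(0²*G + 5)*(5 - 3) = -(0*G + 5)*2 = -(0 + 5)*2 = -5*2 = -1*10 = -10)
(-159 + 263)*x(2, -4) = (-159 + 263)*(-10) = 104*(-10) = -1040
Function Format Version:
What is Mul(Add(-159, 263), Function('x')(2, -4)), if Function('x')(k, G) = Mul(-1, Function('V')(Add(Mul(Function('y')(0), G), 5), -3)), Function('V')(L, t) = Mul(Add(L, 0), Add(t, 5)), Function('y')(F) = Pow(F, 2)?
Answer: -1040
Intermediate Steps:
Function('V')(L, t) = Mul(L, Add(5, t))
Function('x')(k, G) = -10 (Function('x')(k, G) = Mul(-1, Mul(Add(Mul(Pow(0, 2), G), 5), Add(5, -3))) = Mul(-1, Mul(Add(Mul(0, G), 5), 2)) = Mul(-1, Mul(Add(0, 5), 2)) = Mul(-1, Mul(5, 2)) = Mul(-1, 10) = -10)
Mul(Add(-159, 263), Function('x')(2, -4)) = Mul(Add(-159, 263), -10) = Mul(104, -10) = -1040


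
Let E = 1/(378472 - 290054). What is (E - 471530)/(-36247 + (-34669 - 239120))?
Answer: 41691739539/27412763048 ≈ 1.5209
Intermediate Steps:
E = 1/88418 ≈ 1.1310e-5
(E - 471530)/(-36247 + (-34669 - 239120)) = (1/88418 - 471530)/(-36247 + (-34669 - 239120)) = -41691739539/(88418*(-36247 - 273789)) = -41691739539/88418/(-310036) = -41691739539/88418*(-1/310036) = 41691739539/27412763048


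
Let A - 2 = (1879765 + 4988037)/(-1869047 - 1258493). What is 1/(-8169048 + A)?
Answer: -1563770/12774512497321 ≈ -1.2241e-7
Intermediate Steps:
A = -306361/1563770 (A = 2 + (1879765 + 4988037)/(-1869047 - 1258493) = 2 + 6867802/(-3127540) = 2 + 6867802*(-1/3127540) = 2 - 3433901/1563770 = -306361/1563770 ≈ -0.19591)
1/(-8169048 + A) = 1/(-8169048 - 306361/1563770) = 1/(-12774512497321/1563770) = -1563770/12774512497321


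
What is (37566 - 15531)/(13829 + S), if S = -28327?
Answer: -22035/14498 ≈ -1.5199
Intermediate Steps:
(37566 - 15531)/(13829 + S) = (37566 - 15531)/(13829 - 28327) = 22035/(-14498) = 22035*(-1/14498) = -22035/14498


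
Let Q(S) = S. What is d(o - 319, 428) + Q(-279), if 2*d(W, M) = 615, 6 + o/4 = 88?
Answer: 57/2 ≈ 28.500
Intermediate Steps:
o = 328 (o = -24 + 4*88 = -24 + 352 = 328)
d(W, M) = 615/2 (d(W, M) = (½)*615 = 615/2)
d(o - 319, 428) + Q(-279) = 615/2 - 279 = 57/2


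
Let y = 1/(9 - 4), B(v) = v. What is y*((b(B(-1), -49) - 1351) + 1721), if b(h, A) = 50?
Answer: 84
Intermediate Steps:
y = 1/5 ≈ 0.20000
y*((b(B(-1), -49) - 1351) + 1721) = ((50 - 1351) + 1721)/5 = (-1301 + 1721)/5 = (1/5)*420 = 84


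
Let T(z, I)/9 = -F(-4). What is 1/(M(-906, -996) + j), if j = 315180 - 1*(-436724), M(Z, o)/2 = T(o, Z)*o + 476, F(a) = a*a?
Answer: 1/1039704 ≈ 9.6181e-7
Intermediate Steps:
F(a) = a²
T(z, I) = -144 (T(z, I) = 9*(-1*(-4)²) = 9*(-1*16) = 9*(-16) = -144)
M(Z, o) = 952 - 288*o (M(Z, o) = 2*(-144*o + 476) = 2*(476 - 144*o) = 952 - 288*o)
j = 751904 (j = 315180 + 436724 = 751904)
1/(M(-906, -996) + j) = 1/((952 - 288*(-996)) + 751904) = 1/((952 + 286848) + 751904) = 1/(287800 + 751904) = 1/1039704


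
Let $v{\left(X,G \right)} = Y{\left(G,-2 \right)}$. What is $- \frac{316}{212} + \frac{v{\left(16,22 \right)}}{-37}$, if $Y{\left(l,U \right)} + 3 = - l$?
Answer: $- \frac{1598}{1961} \approx -0.81489$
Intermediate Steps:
$Y{\left(l,U \right)} = -3 - l$
$v{\left(X,G \right)} = -3 - G$
$- \frac{316}{212} + \frac{v{\left(16,22 \right)}}{-37} = - \frac{316}{212} + \frac{-3 - 22}{-37} = \left(-316\right) \frac{1}{212} + \left(-3 - 22\right) \left(- \frac{1}{37}\right) = - \frac{79}{53} - - \frac{25}{37} = - \frac{79}{53} + \frac{25}{37} = - \frac{1598}{1961}$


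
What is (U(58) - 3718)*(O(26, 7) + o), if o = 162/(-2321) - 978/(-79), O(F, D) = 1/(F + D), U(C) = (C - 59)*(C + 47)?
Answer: -2359169477/50007 ≈ -47177.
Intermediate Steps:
U(C) = (-59 + C)*(47 + C)
O(F, D) = 1/(D + F)
o = 2257140/183359 (o = 162*(-1/2321) - 978*(-1/79) = -162/2321 + 978/79 = 2257140/183359 ≈ 12.310)
(U(58) - 3718)*(O(26, 7) + o) = ((-2773 + 58² - 12*58) - 3718)*(1/(7 + 26) + 2257140/183359) = ((-2773 + 3364 - 696) - 3718)*(1/33 + 2257140/183359) = (-105 - 3718)*(1/33 + 2257140/183359) = -3823*617099/50007 = -2359169477/50007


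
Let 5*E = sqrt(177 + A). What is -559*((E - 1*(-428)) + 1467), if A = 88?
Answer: -1059305 - 559*sqrt(265)/5 ≈ -1.0611e+6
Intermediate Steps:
E = sqrt(265)/5 (E = sqrt(177 + 88)/5 = sqrt(265)/5 ≈ 3.2558)
-559*((E - 1*(-428)) + 1467) = -559*((sqrt(265)/5 - 1*(-428)) + 1467) = -559*((sqrt(265)/5 + 428) + 1467) = -559*((428 + sqrt(265)/5) + 1467) = -559*(1895 + sqrt(265)/5) = -1059305 - 559*sqrt(265)/5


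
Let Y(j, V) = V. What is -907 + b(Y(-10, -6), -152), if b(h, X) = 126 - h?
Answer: -775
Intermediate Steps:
-907 + b(Y(-10, -6), -152) = -907 + (126 - 1*(-6)) = -907 + (126 + 6) = -907 + 132 = -775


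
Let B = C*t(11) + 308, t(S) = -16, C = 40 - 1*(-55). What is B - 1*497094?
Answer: -498306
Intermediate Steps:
C = 95 (C = 40 + 55 = 95)
B = -1212 (B = 95*(-16) + 308 = -1520 + 308 = -1212)
B - 1*497094 = -1212 - 1*497094 = -1212 - 497094 = -498306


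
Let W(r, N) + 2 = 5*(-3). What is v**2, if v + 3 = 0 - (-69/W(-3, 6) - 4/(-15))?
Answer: 3489424/65025 ≈ 53.663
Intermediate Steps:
W(r, N) = -17 (W(r, N) = -2 + 5*(-3) = -2 - 15 = -17)
v = -1868/255 (v = -3 + (0 - (-69/(-17) - 4/(-15))) = -3 + (0 - (-69*(-1/17) - 4*(-1/15))) = -3 + (0 - (69/17 + 4/15)) = -3 + (0 - 1*1103/255) = -3 + (0 - 1103/255) = -3 - 1103/255 = -1868/255 ≈ -7.3255)
v**2 = (-1868/255)**2 = 3489424/65025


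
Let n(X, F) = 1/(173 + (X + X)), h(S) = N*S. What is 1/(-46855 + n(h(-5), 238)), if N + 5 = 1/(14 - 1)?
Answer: -2889/135364082 ≈ -2.1342e-5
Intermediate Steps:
N = -64/13 (N = -5 + 1/(14 - 1) = -5 + 1/13 = -64/13 ≈ -4.9231)
h(S) = -64*S/13
n(X, F) = 1/(173 + 2*X)
1/(-46855 + n(h(-5), 238)) = 1/(-46855 + 1/(173 + 2*(-64/13*(-5)))) = 1/(-46855 + 1/(173 + 2*(320/13))) = 1/(-46855 + 1/(173 + 640/13)) = 1/(-46855 + 1/(2889/13)) = 1/(-46855 + 13/2889) = 1/(-135364082/2889) = -2889/135364082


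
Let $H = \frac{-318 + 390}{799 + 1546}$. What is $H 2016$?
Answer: $\frac{20736}{335} \approx 61.898$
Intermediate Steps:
$H = \frac{72}{2345} \approx 0.030704$
$H 2016 = \frac{72}{2345} \cdot 2016 = \frac{20736}{335}$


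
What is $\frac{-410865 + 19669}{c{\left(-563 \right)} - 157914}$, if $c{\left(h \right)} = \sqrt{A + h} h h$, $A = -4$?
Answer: $\frac{6863925016}{6332339617587} + \frac{123997004924 i \sqrt{7}}{6332339617587} \approx 0.0010839 + 0.051808 i$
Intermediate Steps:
$c{\left(h \right)} = h^{2} \sqrt{-4 + h}$ ($c{\left(h \right)} = \sqrt{-4 + h} h h = h \sqrt{-4 + h} h = h^{2} \sqrt{-4 + h}$)
$\frac{-410865 + 19669}{c{\left(-563 \right)} - 157914} = \frac{-410865 + 19669}{\left(-563\right)^{2} \sqrt{-4 - 563} - 157914} = - \frac{391196}{316969 \sqrt{-567} - 157914} = - \frac{391196}{316969 \cdot 9 i \sqrt{7} - 157914} = - \frac{391196}{2852721 i \sqrt{7} - 157914} = - \frac{391196}{-157914 + 2852721 i \sqrt{7}}$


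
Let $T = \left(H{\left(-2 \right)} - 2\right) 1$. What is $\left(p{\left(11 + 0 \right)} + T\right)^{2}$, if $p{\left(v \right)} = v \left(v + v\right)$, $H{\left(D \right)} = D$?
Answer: $56644$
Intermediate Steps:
$T = -4$ ($T = \left(-2 - 2\right) 1 = \left(-4\right) 1 = -4$)
$p{\left(v \right)} = 2 v^{2}$ ($p{\left(v \right)} = v 2 v = 2 v^{2}$)
$\left(p{\left(11 + 0 \right)} + T\right)^{2} = \left(2 \left(11 + 0\right)^{2} - 4\right)^{2} = \left(2 \cdot 11^{2} - 4\right)^{2} = \left(2 \cdot 121 - 4\right)^{2} = \left(242 - 4\right)^{2} = 238^{2} = 56644$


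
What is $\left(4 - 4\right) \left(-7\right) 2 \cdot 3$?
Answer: $0$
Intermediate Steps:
$\left(4 - 4\right) \left(-7\right) 2 \cdot 3 = 0 \left(-7\right) 6 = 0 \cdot 6 = 0$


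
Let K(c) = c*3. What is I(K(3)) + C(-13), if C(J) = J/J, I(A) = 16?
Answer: 17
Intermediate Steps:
K(c) = 3*c
C(J) = 1
I(K(3)) + C(-13) = 16 + 1 = 17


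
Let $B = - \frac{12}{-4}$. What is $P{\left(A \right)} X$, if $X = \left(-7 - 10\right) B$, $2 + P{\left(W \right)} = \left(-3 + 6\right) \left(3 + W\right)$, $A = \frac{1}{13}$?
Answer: $- \frac{4794}{13} \approx -368.77$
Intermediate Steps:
$B = 3$ ($B = \left(-12\right) \left(- \frac{1}{4}\right) = 3$)
$A = \frac{1}{13} \approx 0.076923$
$P{\left(W \right)} = 7 + 3 W$ ($P{\left(W \right)} = -2 + \left(-3 + 6\right) \left(3 + W\right) = -2 + 3 \left(3 + W\right) = -2 + \left(9 + 3 W\right) = 7 + 3 W$)
$X = -51$ ($X = \left(-7 - 10\right) 3 = \left(-17\right) 3 = -51$)
$P{\left(A \right)} X = \left(7 + 3 \cdot \frac{1}{13}\right) \left(-51\right) = \left(7 + \frac{3}{13}\right) \left(-51\right) = \frac{94}{13} \left(-51\right) = - \frac{4794}{13}$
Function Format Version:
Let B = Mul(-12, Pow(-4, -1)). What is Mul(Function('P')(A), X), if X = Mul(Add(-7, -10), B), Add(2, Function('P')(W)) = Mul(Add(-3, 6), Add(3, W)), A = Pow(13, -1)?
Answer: Rational(-4794, 13) ≈ -368.77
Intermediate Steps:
B = 3 (B = Mul(-12, Rational(-1, 4)) = 3)
A = Rational(1, 13) ≈ 0.076923
Function('P')(W) = Add(7, Mul(3, W)) (Function('P')(W) = Add(-2, Mul(Add(-3, 6), Add(3, W))) = Add(-2, Mul(3, Add(3, W))) = Add(-2, Add(9, Mul(3, W))) = Add(7, Mul(3, W)))
X = -51 (X = Mul(Add(-7, -10), 3) = Mul(-17, 3) = -51)
Mul(Function('P')(A), X) = Mul(Add(7, Mul(3, Rational(1, 13))), -51) = Mul(Add(7, Rational(3, 13)), -51) = Mul(Rational(94, 13), -51) = Rational(-4794, 13)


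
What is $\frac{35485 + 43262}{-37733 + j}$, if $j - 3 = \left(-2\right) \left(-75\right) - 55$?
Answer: $- \frac{26249}{12545} \approx -2.0924$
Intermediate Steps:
$j = 98$ ($j = 3 - -95 = 3 + \left(150 - 55\right) = 3 + 95 = 98$)
$\frac{35485 + 43262}{-37733 + j} = \frac{35485 + 43262}{-37733 + 98} = \frac{78747}{-37635} = 78747 \left(- \frac{1}{37635}\right) = - \frac{26249}{12545}$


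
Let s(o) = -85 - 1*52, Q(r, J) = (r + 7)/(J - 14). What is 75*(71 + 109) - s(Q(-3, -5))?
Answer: 13637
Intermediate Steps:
Q(r, J) = (7 + r)/(-14 + J)
s(o) = -137 (s(o) = -85 - 52 = -137)
75*(71 + 109) - s(Q(-3, -5)) = 75*(71 + 109) - 1*(-137) = 75*180 + 137 = 13500 + 137 = 13637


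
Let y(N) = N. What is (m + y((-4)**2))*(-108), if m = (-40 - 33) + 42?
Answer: 1620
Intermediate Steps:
m = -31 (m = -73 + 42 = -31)
(m + y((-4)**2))*(-108) = (-31 + (-4)**2)*(-108) = (-31 + 16)*(-108) = -15*(-108) = 1620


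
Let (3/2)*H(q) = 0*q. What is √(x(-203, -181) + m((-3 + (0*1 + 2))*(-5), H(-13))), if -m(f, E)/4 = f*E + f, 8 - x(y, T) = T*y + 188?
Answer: I*√36943 ≈ 192.21*I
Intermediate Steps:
H(q) = 0 (H(q) = 2*(0*q)/3 = (⅔)*0 = 0)
x(y, T) = -180 - T*y (x(y, T) = 8 - (T*y + 188) = 8 - (188 + T*y) = 8 + (-188 - T*y) = -180 - T*y)
m(f, E) = -4*f - 4*E*f (m(f, E) = -4*(f*E + f) = -4*(E*f + f) = -4*(f + E*f) = -4*f - 4*E*f)
√(x(-203, -181) + m((-3 + (0*1 + 2))*(-5), H(-13))) = √((-180 - 1*(-181)*(-203)) - 4*(-3 + (0*1 + 2))*(-5)*(1 + 0)) = √((-180 - 36743) - 4*(-3 + (0 + 2))*(-5)*1) = √(-36923 - 4*(-3 + 2)*(-5)*1) = √(-36923 - 4*(-1*(-5))*1) = √(-36923 - 4*5*1) = √(-36923 - 20) = √(-36943) = I*√36943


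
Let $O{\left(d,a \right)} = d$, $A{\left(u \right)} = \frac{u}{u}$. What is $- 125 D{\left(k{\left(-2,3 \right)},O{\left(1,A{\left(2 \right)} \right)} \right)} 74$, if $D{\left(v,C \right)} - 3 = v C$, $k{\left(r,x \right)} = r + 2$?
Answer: $-27750$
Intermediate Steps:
$A{\left(u \right)} = 1$
$k{\left(r,x \right)} = 2 + r$
$D{\left(v,C \right)} = 3 + C v$ ($D{\left(v,C \right)} = 3 + v C = 3 + C v$)
$- 125 D{\left(k{\left(-2,3 \right)},O{\left(1,A{\left(2 \right)} \right)} \right)} 74 = - 125 \left(3 + 1 \left(2 - 2\right)\right) 74 = - 125 \left(3 + 1 \cdot 0\right) 74 = - 125 \left(3 + 0\right) 74 = \left(-125\right) 3 \cdot 74 = \left(-375\right) 74 = -27750$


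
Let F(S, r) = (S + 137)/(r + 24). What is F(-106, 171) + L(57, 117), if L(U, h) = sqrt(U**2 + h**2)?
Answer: 31/195 + 3*sqrt(1882) ≈ 130.31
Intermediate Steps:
F(S, r) = (137 + S)/(24 + r)
F(-106, 171) + L(57, 117) = (137 - 106)/(24 + 171) + sqrt(57**2 + 117**2) = 31/195 + sqrt(3249 + 13689) = (1/195)*31 + sqrt(16938) = 31/195 + 3*sqrt(1882)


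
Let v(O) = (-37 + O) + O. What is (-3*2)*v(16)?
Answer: 30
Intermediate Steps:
v(O) = -37 + 2*O
(-3*2)*v(16) = (-3*2)*(-37 + 2*16) = -6*(-37 + 32) = -6*(-5) = 30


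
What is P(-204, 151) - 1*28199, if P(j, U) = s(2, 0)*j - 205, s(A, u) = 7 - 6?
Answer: -28608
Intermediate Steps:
s(A, u) = 1
P(j, U) = -205 + j (P(j, U) = 1*j - 205 = j - 205 = -205 + j)
P(-204, 151) - 1*28199 = (-205 - 204) - 1*28199 = -409 - 28199 = -28608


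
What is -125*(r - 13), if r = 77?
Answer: -8000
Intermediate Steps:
-125*(r - 13) = -125*(77 - 13) = -125*64 = -8000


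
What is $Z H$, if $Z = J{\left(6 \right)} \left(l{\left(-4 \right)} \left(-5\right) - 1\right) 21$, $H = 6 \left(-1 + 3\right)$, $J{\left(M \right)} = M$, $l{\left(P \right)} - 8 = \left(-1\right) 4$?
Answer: $-31752$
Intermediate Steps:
$l{\left(P \right)} = 4$ ($l{\left(P \right)} = 8 - 4 = 4$)
$H = 12$ ($H = 6 \cdot 2 = 12$)
$Z = -2646$ ($Z = 6 \left(4 \left(-5\right) - 1\right) 21 = 6 \left(-20 - 1\right) 21 = 6 \left(-21\right) 21 = \left(-126\right) 21 = -2646$)
$Z H = \left(-2646\right) 12 = -31752$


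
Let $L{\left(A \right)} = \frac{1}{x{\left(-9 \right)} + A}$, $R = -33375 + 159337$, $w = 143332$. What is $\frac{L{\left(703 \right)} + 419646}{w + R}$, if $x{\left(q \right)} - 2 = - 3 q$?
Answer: $\frac{307180873}{197123208} \approx 1.5583$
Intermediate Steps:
$R = 125962$
$x{\left(q \right)} = 2 - 3 q$
$L{\left(A \right)} = \frac{1}{29 + A}$ ($L{\left(A \right)} = \frac{1}{\left(2 - -27\right) + A} = \frac{1}{\left(2 + 27\right) + A} = \frac{1}{29 + A}$)
$\frac{L{\left(703 \right)} + 419646}{w + R} = \frac{\frac{1}{29 + 703} + 419646}{143332 + 125962} = \frac{\frac{1}{732} + 419646}{269294} = \left(\frac{1}{732} + 419646\right) \frac{1}{269294} = \frac{307180873}{732} \cdot \frac{1}{269294} = \frac{307180873}{197123208}$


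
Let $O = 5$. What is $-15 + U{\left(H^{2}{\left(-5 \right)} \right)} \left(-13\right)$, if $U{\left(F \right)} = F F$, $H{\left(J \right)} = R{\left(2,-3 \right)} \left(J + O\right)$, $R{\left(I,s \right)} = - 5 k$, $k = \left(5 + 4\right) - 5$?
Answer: $-15$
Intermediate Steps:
$k = 4$ ($k = 9 - 5 = 4$)
$R{\left(I,s \right)} = -20$ ($R{\left(I,s \right)} = \left(-5\right) 4 = -20$)
$H{\left(J \right)} = -100 - 20 J$ ($H{\left(J \right)} = - 20 \left(J + 5\right) = - 20 \left(5 + J\right) = -100 - 20 J$)
$U{\left(F \right)} = F^{2}$
$-15 + U{\left(H^{2}{\left(-5 \right)} \right)} \left(-13\right) = -15 + \left(\left(-100 - -100\right)^{2}\right)^{2} \left(-13\right) = -15 + \left(\left(-100 + 100\right)^{2}\right)^{2} \left(-13\right) = -15 + \left(0^{2}\right)^{2} \left(-13\right) = -15 + 0^{2} \left(-13\right) = -15 + 0 \left(-13\right) = -15 + 0 = -15$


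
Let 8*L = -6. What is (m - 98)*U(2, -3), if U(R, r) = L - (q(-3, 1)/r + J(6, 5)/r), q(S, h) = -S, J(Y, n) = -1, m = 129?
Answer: -31/12 ≈ -2.5833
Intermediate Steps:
L = -¾ (L = (⅛)*(-6) = -¾ ≈ -0.75000)
U(R, r) = -¾ - 2/r (U(R, r) = -¾ - ((-1*(-3))/r - 1/r) = -¾ - (3/r - 1/r) = -¾ - 2/r)
(m - 98)*U(2, -3) = (129 - 98)*(-¾ - 2/(-3)) = 31*(-¾ - 2*(-⅓)) = 31*(-¾ + ⅔) = 31*(-1/12) = -31/12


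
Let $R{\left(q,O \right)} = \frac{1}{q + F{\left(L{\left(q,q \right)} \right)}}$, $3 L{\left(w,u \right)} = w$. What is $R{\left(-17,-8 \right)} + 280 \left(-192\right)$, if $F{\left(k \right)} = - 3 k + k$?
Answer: $- \frac{913923}{17} \approx -53760.0$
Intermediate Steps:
$L{\left(w,u \right)} = \frac{w}{3}$
$F{\left(k \right)} = - 2 k$
$R{\left(q,O \right)} = \frac{3}{q}$ ($R{\left(q,O \right)} = \frac{1}{q - 2 \frac{q}{3}} = \frac{1}{q - \frac{2 q}{3}} = \frac{1}{\frac{1}{3} q} = \frac{3}{q}$)
$R{\left(-17,-8 \right)} + 280 \left(-192\right) = \frac{3}{-17} + 280 \left(-192\right) = 3 \left(- \frac{1}{17}\right) - 53760 = - \frac{3}{17} - 53760 = - \frac{913923}{17}$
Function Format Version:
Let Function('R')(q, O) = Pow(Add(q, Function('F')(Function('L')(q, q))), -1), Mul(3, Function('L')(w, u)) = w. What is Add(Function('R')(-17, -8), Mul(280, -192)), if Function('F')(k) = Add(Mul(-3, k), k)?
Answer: Rational(-913923, 17) ≈ -53760.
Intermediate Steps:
Function('L')(w, u) = Mul(Rational(1, 3), w)
Function('F')(k) = Mul(-2, k)
Function('R')(q, O) = Mul(3, Pow(q, -1)) (Function('R')(q, O) = Pow(Add(q, Mul(-2, Mul(Rational(1, 3), q))), -1) = Pow(Add(q, Mul(Rational(-2, 3), q)), -1) = Pow(Mul(Rational(1, 3), q), -1) = Mul(3, Pow(q, -1)))
Add(Function('R')(-17, -8), Mul(280, -192)) = Add(Mul(3, Pow(-17, -1)), Mul(280, -192)) = Add(Mul(3, Rational(-1, 17)), -53760) = Add(Rational(-3, 17), -53760) = Rational(-913923, 17)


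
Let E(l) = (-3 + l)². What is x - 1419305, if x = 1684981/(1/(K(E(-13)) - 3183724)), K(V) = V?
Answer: -5364084513413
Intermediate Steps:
x = -5364083094108 (x = 1684981/(1/((-3 - 13)² - 3183724)) = 1684981/(1/((-16)² - 3183724)) = 1684981/(1/(256 - 3183724)) = 1684981/(1/(-3183468)) = 1684981/(-1/3183468) = 1684981*(-3183468) = -5364083094108)
x - 1419305 = -5364083094108 - 1419305 = -5364084513413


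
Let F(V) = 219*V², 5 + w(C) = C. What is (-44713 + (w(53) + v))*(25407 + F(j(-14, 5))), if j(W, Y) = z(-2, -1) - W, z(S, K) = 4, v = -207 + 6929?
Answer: -3656301309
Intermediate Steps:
v = 6722
w(C) = -5 + C
j(W, Y) = 4 - W
(-44713 + (w(53) + v))*(25407 + F(j(-14, 5))) = (-44713 + ((-5 + 53) + 6722))*(25407 + 219*(4 - 1*(-14))²) = (-44713 + (48 + 6722))*(25407 + 219*(4 + 14)²) = (-44713 + 6770)*(25407 + 219*18²) = -37943*(25407 + 219*324) = -37943*(25407 + 70956) = -37943*96363 = -3656301309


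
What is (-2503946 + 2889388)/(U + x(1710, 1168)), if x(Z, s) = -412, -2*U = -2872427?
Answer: 770884/2871603 ≈ 0.26845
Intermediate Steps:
U = 2872427/2 (U = -½*(-2872427) = 2872427/2 ≈ 1.4362e+6)
(-2503946 + 2889388)/(U + x(1710, 1168)) = (-2503946 + 2889388)/(2872427/2 - 412) = 385442/(2871603/2) = 385442*(2/2871603) = 770884/2871603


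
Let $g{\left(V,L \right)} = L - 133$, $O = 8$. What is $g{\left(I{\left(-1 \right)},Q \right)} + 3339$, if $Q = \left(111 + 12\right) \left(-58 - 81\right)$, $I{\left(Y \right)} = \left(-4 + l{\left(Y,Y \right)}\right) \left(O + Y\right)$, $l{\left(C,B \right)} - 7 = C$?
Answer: $-13891$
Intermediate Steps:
$l{\left(C,B \right)} = 7 + C$
$I{\left(Y \right)} = \left(3 + Y\right) \left(8 + Y\right)$ ($I{\left(Y \right)} = \left(-4 + \left(7 + Y\right)\right) \left(8 + Y\right) = \left(3 + Y\right) \left(8 + Y\right)$)
$Q = -17097$ ($Q = 123 \left(-139\right) = -17097$)
$g{\left(V,L \right)} = -133 + L$
$g{\left(I{\left(-1 \right)},Q \right)} + 3339 = \left(-133 - 17097\right) + 3339 = -17230 + 3339 = -13891$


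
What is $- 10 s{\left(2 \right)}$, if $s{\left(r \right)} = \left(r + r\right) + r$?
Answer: $-60$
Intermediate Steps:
$s{\left(r \right)} = 3 r$ ($s{\left(r \right)} = 2 r + r = 3 r$)
$- 10 s{\left(2 \right)} = - 10 \cdot 3 \cdot 2 = \left(-10\right) 6 = -60$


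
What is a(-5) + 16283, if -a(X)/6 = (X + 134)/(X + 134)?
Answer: 16277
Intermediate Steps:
a(X) = -6 (a(X) = -6*(X + 134)/(X + 134) = -6*(134 + X)/(134 + X) = -6*1 = -6)
a(-5) + 16283 = -6 + 16283 = 16277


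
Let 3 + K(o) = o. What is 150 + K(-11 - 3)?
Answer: 133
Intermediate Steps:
K(o) = -3 + o
150 + K(-11 - 3) = 150 + (-3 + (-11 - 3)) = 150 + (-3 - 14) = 150 - 17 = 133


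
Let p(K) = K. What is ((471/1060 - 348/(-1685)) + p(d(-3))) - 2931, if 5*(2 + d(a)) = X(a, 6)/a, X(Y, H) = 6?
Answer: -209527329/71444 ≈ -2932.8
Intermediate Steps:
d(a) = -2 + 6/(5*a) (d(a) = -2 + (6/a)/5 = -2 + 6/(5*a))
((471/1060 - 348/(-1685)) + p(d(-3))) - 2931 = ((471/1060 - 348/(-1685)) + (-2 + (6/5)/(-3))) - 2931 = ((471*(1/1060) - 348*(-1/1685)) + (-2 + (6/5)*(-1/3))) - 2931 = ((471/1060 + 348/1685) + (-2 - 2/5)) - 2931 = (232503/357220 - 12/5) - 2931 = -124965/71444 - 2931 = -209527329/71444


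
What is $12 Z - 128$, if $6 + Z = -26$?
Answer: $-512$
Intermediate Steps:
$Z = -32$ ($Z = -6 - 26 = -32$)
$12 Z - 128 = 12 \left(-32\right) - 128 = -384 - 128 = -512$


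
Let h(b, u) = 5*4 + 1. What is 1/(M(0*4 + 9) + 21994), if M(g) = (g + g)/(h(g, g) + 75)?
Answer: 16/351907 ≈ 4.5467e-5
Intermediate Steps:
h(b, u) = 21 (h(b, u) = 20 + 1 = 21)
M(g) = g/48 (M(g) = (g + g)/(21 + 75) = (2*g)/96 = (2*g)*(1/96) = g/48)
1/(M(0*4 + 9) + 21994) = 1/((0*4 + 9)/48 + 21994) = 1/((0 + 9)/48 + 21994) = 1/((1/48)*9 + 21994) = 1/(3/16 + 21994) = 1/(351907/16) = 16/351907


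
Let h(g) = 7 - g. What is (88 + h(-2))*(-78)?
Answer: -7566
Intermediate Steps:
(88 + h(-2))*(-78) = (88 + (7 - 1*(-2)))*(-78) = (88 + (7 + 2))*(-78) = (88 + 9)*(-78) = 97*(-78) = -7566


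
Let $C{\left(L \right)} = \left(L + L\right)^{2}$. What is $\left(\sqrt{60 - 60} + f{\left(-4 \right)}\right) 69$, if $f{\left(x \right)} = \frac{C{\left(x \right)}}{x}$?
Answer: $-1104$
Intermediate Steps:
$C{\left(L \right)} = 4 L^{2}$ ($C{\left(L \right)} = \left(2 L\right)^{2} = 4 L^{2}$)
$f{\left(x \right)} = 4 x$ ($f{\left(x \right)} = \frac{4 x^{2}}{x} = 4 x$)
$\left(\sqrt{60 - 60} + f{\left(-4 \right)}\right) 69 = \left(\sqrt{60 - 60} + 4 \left(-4\right)\right) 69 = \left(\sqrt{0} - 16\right) 69 = \left(0 - 16\right) 69 = \left(-16\right) 69 = -1104$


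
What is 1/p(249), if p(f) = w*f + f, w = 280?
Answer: 1/69969 ≈ 1.4292e-5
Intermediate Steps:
p(f) = 281*f (p(f) = 280*f + f = 281*f)
1/p(249) = 1/(281*249) = 1/69969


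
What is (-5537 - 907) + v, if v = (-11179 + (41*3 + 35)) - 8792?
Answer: -26257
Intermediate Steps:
v = -19813 (v = (-11179 + (123 + 35)) - 8792 = (-11179 + 158) - 8792 = -11021 - 8792 = -19813)
(-5537 - 907) + v = (-5537 - 907) - 19813 = -6444 - 19813 = -26257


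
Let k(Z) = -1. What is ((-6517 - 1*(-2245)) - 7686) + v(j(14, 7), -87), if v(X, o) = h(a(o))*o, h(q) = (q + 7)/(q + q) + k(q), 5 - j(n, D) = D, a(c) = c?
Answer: -11911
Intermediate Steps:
j(n, D) = 5 - D
h(q) = -1 + (7 + q)/(2*q) (h(q) = (q + 7)/(q + q) - 1 = (7 + q)/((2*q)) - 1 = (7 + q)*(1/(2*q)) - 1 = (7 + q)/(2*q) - 1 = -1 + (7 + q)/(2*q))
v(X, o) = 7/2 - o/2 (v(X, o) = ((7 - o)/(2*o))*o = 7/2 - o/2)
((-6517 - 1*(-2245)) - 7686) + v(j(14, 7), -87) = ((-6517 - 1*(-2245)) - 7686) + (7/2 - ½*(-87)) = ((-6517 + 2245) - 7686) + (7/2 + 87/2) = (-4272 - 7686) + 47 = -11958 + 47 = -11911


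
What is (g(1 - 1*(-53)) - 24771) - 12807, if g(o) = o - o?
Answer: -37578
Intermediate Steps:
g(o) = 0
(g(1 - 1*(-53)) - 24771) - 12807 = (0 - 24771) - 12807 = -24771 - 12807 = -37578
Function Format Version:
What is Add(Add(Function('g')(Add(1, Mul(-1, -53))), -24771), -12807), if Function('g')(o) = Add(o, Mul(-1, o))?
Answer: -37578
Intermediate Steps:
Function('g')(o) = 0
Add(Add(Function('g')(Add(1, Mul(-1, -53))), -24771), -12807) = Add(Add(0, -24771), -12807) = Add(-24771, -12807) = -37578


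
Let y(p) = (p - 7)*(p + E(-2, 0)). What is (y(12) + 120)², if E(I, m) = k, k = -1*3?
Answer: 27225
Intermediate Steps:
k = -3
E(I, m) = -3
y(p) = (-7 + p)*(-3 + p) (y(p) = (p - 7)*(p - 3) = (-7 + p)*(-3 + p))
(y(12) + 120)² = ((21 + 12² - 10*12) + 120)² = ((21 + 144 - 120) + 120)² = (45 + 120)² = 165² = 27225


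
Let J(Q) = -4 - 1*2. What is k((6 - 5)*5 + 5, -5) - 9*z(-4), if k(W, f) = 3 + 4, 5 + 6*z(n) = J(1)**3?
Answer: 677/2 ≈ 338.50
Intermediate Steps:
J(Q) = -6 (J(Q) = -4 - 2 = -6)
z(n) = -221/6 (z(n) = -5/6 + (1/6)*(-6)**3 = -5/6 + (1/6)*(-216) = -5/6 - 36 = -221/6)
k(W, f) = 7
k((6 - 5)*5 + 5, -5) - 9*z(-4) = 7 - 9*(-221/6) = 7 + 663/2 = 677/2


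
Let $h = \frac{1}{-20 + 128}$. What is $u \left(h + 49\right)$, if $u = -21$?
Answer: $- \frac{37051}{36} \approx -1029.2$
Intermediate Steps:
$h = \frac{1}{108} \approx 0.0092593$
$u \left(h + 49\right) = - 21 \left(\frac{1}{108} + 49\right) = \left(-21\right) \frac{5293}{108} = - \frac{37051}{36}$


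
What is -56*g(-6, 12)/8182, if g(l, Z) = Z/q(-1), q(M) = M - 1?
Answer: 168/4091 ≈ 0.041066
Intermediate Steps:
q(M) = -1 + M
g(l, Z) = -Z/2 (g(l, Z) = Z/(-1 - 1) = Z/(-2) = Z*(-½) = -Z/2)
-56*g(-6, 12)/8182 = -(-28)*12/8182 = -56*(-6)*(1/8182) = 336*(1/8182) = 168/4091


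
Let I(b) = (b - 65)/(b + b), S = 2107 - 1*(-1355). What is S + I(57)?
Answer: 197330/57 ≈ 3461.9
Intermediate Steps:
S = 3462 (S = 2107 + 1355 = 3462)
I(b) = (-65 + b)/(2*b) (I(b) = (-65 + b)/((2*b)) = (-65 + b)*(1/(2*b)) = (-65 + b)/(2*b))
S + I(57) = 3462 + (1/2)*(-65 + 57)/57 = 3462 + (1/2)*(1/57)*(-8) = 3462 - 4/57 = 197330/57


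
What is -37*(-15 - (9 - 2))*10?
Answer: 8140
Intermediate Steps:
-37*(-15 - (9 - 2))*10 = -37*(-15 - 1*7)*10 = -37*(-15 - 7)*10 = -37*(-22)*10 = 814*10 = 8140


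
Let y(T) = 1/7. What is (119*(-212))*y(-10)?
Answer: -3604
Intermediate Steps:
y(T) = 1/7
(119*(-212))*y(-10) = (119*(-212))*(1/7) = -25228*1/7 = -3604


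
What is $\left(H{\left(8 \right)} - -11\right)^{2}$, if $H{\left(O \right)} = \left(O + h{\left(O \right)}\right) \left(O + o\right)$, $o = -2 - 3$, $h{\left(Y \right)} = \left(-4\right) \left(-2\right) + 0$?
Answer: $3481$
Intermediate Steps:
$h{\left(Y \right)} = 8$ ($h{\left(Y \right)} = 8 + 0 = 8$)
$o = -5$
$H{\left(O \right)} = \left(-5 + O\right) \left(8 + O\right)$ ($H{\left(O \right)} = \left(O + 8\right) \left(O - 5\right) = \left(8 + O\right) \left(-5 + O\right) = \left(-5 + O\right) \left(8 + O\right)$)
$\left(H{\left(8 \right)} - -11\right)^{2} = \left(\left(-40 + 8^{2} + 3 \cdot 8\right) - -11\right)^{2} = \left(\left(-40 + 64 + 24\right) + 11\right)^{2} = \left(48 + 11\right)^{2} = 59^{2} = 3481$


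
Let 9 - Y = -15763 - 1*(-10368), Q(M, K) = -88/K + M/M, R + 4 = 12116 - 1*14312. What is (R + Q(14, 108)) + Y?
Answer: 86513/27 ≈ 3204.2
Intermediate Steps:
R = -2200 (R = -4 + (12116 - 1*14312) = -4 + (12116 - 14312) = -4 - 2196 = -2200)
Q(M, K) = 1 - 88/K (Q(M, K) = -88/K + 1 = 1 - 88/K)
Y = 5404 (Y = 9 - (-15763 - 1*(-10368)) = 9 - (-15763 + 10368) = 9 - 1*(-5395) = 9 + 5395 = 5404)
(R + Q(14, 108)) + Y = (-2200 + (-88 + 108)/108) + 5404 = (-2200 + (1/108)*20) + 5404 = (-2200 + 5/27) + 5404 = -59395/27 + 5404 = 86513/27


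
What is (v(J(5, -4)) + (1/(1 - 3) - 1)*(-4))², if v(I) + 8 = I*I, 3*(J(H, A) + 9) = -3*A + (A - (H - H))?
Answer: 117649/81 ≈ 1452.5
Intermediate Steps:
J(H, A) = -9 - 2*A/3 (J(H, A) = -9 + (-3*A + (A - (H - H)))/3 = -9 + (-3*A + (A - 1*0))/3 = -9 + (-3*A + (A + 0))/3 = -9 + (-3*A + A)/3 = -9 + (-2*A)/3 = -9 - 2*A/3)
v(I) = -8 + I² (v(I) = -8 + I*I = -8 + I²)
(v(J(5, -4)) + (1/(1 - 3) - 1)*(-4))² = ((-8 + (-9 - ⅔*(-4))²) + (1/(1 - 3) - 1)*(-4))² = ((-8 + (-9 + 8/3)²) + (1/(-2) - 1)*(-4))² = ((-8 + (-19/3)²) + (-½ - 1)*(-4))² = ((-8 + 361/9) - 3/2*(-4))² = (289/9 + 6)² = (343/9)² = 117649/81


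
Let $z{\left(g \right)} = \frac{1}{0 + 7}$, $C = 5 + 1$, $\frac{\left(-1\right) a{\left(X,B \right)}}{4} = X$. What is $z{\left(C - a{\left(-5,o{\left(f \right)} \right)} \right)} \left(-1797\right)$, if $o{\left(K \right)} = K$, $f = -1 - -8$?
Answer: $- \frac{1797}{7} \approx -256.71$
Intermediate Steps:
$f = 7$ ($f = -1 + 8 = 7$)
$a{\left(X,B \right)} = - 4 X$
$C = 6$
$z{\left(g \right)} = \frac{1}{7}$
$z{\left(C - a{\left(-5,o{\left(f \right)} \right)} \right)} \left(-1797\right) = \frac{1}{7} \left(-1797\right) = - \frac{1797}{7}$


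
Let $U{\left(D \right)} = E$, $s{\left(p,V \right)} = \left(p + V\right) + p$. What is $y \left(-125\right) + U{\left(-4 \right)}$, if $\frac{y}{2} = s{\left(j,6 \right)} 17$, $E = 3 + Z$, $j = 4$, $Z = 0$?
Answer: $-59497$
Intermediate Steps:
$s{\left(p,V \right)} = V + 2 p$ ($s{\left(p,V \right)} = \left(V + p\right) + p = V + 2 p$)
$E = 3$ ($E = 3 + 0 = 3$)
$U{\left(D \right)} = 3$
$y = 476$ ($y = 2 \left(6 + 2 \cdot 4\right) 17 = 2 \left(6 + 8\right) 17 = 2 \cdot 14 \cdot 17 = 2 \cdot 238 = 476$)
$y \left(-125\right) + U{\left(-4 \right)} = 476 \left(-125\right) + 3 = -59500 + 3 = -59497$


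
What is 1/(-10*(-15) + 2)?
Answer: 1/152 ≈ 0.0065789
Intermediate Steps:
1/(-10*(-15) + 2) = 1/(150 + 2) = 1/152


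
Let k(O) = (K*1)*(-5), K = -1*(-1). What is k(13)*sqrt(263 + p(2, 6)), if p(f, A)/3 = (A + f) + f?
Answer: -5*sqrt(293) ≈ -85.586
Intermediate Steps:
K = 1
p(f, A) = 3*A + 6*f (p(f, A) = 3*((A + f) + f) = 3*(A + 2*f) = 3*A + 6*f)
k(O) = -5 (k(O) = (1*1)*(-5) = 1*(-5) = -5)
k(13)*sqrt(263 + p(2, 6)) = -5*sqrt(263 + (3*6 + 6*2)) = -5*sqrt(263 + (18 + 12)) = -5*sqrt(263 + 30) = -5*sqrt(293)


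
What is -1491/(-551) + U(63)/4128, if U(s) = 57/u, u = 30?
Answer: 61558949/22745280 ≈ 2.7064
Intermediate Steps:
U(s) = 19/10 (U(s) = 57/30 = 57*(1/30) = 19/10)
-1491/(-551) + U(63)/4128 = -1491/(-551) + (19/10)/4128 = -1491*(-1/551) + (19/10)*(1/4128) = 1491/551 + 19/41280 = 61558949/22745280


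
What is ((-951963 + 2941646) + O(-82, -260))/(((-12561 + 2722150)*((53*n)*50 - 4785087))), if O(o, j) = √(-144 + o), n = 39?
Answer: -1989683/12685583076093 - I*√226/12685583076093 ≈ -1.5685e-7 - 1.1851e-12*I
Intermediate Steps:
((-951963 + 2941646) + O(-82, -260))/(((-12561 + 2722150)*((53*n)*50 - 4785087))) = ((-951963 + 2941646) + √(-144 - 82))/(((-12561 + 2722150)*((53*39)*50 - 4785087))) = (1989683 + √(-226))/((2709589*(2067*50 - 4785087))) = (1989683 + I*√226)/((2709589*(103350 - 4785087))) = (1989683 + I*√226)/((2709589*(-4681737))) = (1989683 + I*√226)/(-12685583076093) = (1989683 + I*√226)*(-1/12685583076093) = -1989683/12685583076093 - I*√226/12685583076093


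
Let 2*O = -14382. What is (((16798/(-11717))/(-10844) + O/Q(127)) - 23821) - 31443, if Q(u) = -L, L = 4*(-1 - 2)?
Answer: -7097936932713/127059148 ≈ -55863.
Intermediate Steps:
O = -7191 (O = (1/2)*(-14382) = -7191)
L = -12 (L = 4*(-3) = -12)
Q(u) = 12 (Q(u) = -1*(-12) = 12)
(((16798/(-11717))/(-10844) + O/Q(127)) - 23821) - 31443 = (((16798/(-11717))/(-10844) - 7191/12) - 23821) - 31443 = (((16798*(-1/11717))*(-1/10844) - 7191*1/12) - 23821) - 31443 = ((-16798/11717*(-1/10844) - 2397/4) - 23821) - 31443 = ((8399/63529574 - 2397/4) - 23821) - 31443 = (-76140177641/127059148 - 23821) - 31443 = -3102816142149/127059148 - 31443 = -7097936932713/127059148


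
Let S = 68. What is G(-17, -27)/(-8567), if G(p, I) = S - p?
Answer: -85/8567 ≈ -0.0099218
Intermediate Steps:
G(p, I) = 68 - p
G(-17, -27)/(-8567) = (68 - 1*(-17))/(-8567) = (68 + 17)*(-1/8567) = 85*(-1/8567) = -85/8567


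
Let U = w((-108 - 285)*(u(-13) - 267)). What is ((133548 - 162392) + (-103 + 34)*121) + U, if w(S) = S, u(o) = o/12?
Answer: 272655/4 ≈ 68164.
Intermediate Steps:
u(o) = o/12 (u(o) = o*(1/12) = o/12)
U = 421427/4 (U = (-108 - 285)*((1/12)*(-13) - 267) = -393*(-13/12 - 267) = -393*(-3217/12) = 421427/4 ≈ 1.0536e+5)
((133548 - 162392) + (-103 + 34)*121) + U = ((133548 - 162392) + (-103 + 34)*121) + 421427/4 = (-28844 - 69*121) + 421427/4 = (-28844 - 8349) + 421427/4 = -37193 + 421427/4 = 272655/4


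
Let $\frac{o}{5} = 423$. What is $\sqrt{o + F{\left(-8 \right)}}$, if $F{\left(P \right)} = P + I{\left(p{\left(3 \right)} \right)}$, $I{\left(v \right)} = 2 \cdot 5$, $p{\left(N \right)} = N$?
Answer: $\sqrt{2117} \approx 46.011$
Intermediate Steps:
$o = 2115$ ($o = 5 \cdot 423 = 2115$)
$I{\left(v \right)} = 10$
$F{\left(P \right)} = 10 + P$ ($F{\left(P \right)} = P + 10 = 10 + P$)
$\sqrt{o + F{\left(-8 \right)}} = \sqrt{2115 + \left(10 - 8\right)} = \sqrt{2115 + 2} = \sqrt{2117}$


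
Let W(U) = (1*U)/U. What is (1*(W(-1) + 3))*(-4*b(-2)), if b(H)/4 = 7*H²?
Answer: -1792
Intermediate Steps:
W(U) = 1 (W(U) = U/U = 1)
b(H) = 28*H² (b(H) = 4*(7*H²) = 28*H²)
(1*(W(-1) + 3))*(-4*b(-2)) = (1*(1 + 3))*(-112*(-2)²) = (1*4)*(-112*4) = 4*(-4*112) = 4*(-448) = -1792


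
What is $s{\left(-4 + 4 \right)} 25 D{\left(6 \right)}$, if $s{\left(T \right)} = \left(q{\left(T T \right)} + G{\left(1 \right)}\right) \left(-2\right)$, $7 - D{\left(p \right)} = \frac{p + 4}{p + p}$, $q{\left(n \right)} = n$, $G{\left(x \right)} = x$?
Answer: $- \frac{925}{3} \approx -308.33$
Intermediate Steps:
$D{\left(p \right)} = 7 - \frac{4 + p}{2 p}$ ($D{\left(p \right)} = 7 - \frac{p + 4}{p + p} = 7 - \frac{4 + p}{2 p}$)
$s{\left(T \right)} = -2 - 2 T^{2}$ ($s{\left(T \right)} = \left(T T + 1\right) \left(-2\right) = \left(T^{2} + 1\right) \left(-2\right) = \left(1 + T^{2}\right) \left(-2\right) = -2 - 2 T^{2}$)
$s{\left(-4 + 4 \right)} 25 D{\left(6 \right)} = \left(-2 - 2 \left(-4 + 4\right)^{2}\right) 25 \left(\frac{13}{2} - \frac{2}{6}\right) = \left(-2 - 2 \cdot 0^{2}\right) 25 \left(\frac{13}{2} - \frac{1}{3}\right) = \left(-2 - 0\right) 25 \left(\frac{13}{2} - \frac{1}{3}\right) = \left(-2 + 0\right) 25 \cdot \frac{37}{6} = \left(-2\right) 25 \cdot \frac{37}{6} = \left(-50\right) \frac{37}{6} = - \frac{925}{3}$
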